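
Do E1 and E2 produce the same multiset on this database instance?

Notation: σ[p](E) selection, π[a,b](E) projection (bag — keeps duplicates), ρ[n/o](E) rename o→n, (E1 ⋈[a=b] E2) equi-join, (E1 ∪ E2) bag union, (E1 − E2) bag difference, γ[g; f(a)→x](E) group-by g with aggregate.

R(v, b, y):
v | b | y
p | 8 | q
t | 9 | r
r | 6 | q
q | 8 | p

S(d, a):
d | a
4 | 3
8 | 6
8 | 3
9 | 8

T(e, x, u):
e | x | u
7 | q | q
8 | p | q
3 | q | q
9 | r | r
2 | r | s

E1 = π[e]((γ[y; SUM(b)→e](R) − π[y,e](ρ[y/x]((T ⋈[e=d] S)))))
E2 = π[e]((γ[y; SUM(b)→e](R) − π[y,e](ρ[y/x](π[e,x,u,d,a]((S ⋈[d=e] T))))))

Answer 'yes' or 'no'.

E1 subexpression sizes:
  R → 4
  γ[y; SUM(b)→e](R) → 3
  T → 5
  S → 4
  (T ⋈[e=d] S) → 3
  ρ[y/x]((T ⋈[e=d] S)) → 3
  π[y,e](ρ[y/x]((T ⋈[e=d] S))) → 3
  (γ[y; SUM(b)→e](R) − π[y,e](ρ[y/x]((T ⋈[e=d] S)))) → 1
  π[e]((γ[y; SUM(b)→e](R) − π[y,e](ρ[y/x]((T ⋈[e=d] S))))) → 1
E2 subexpression sizes:
  R → 4
  γ[y; SUM(b)→e](R) → 3
  S → 4
  T → 5
  (S ⋈[d=e] T) → 3
  π[e,x,u,d,a]((S ⋈[d=e] T)) → 3
  ρ[y/x](π[e,x,u,d,a]((S ⋈[d=e] T))) → 3
  π[y,e](ρ[y/x](π[e,x,u,d,a]((S ⋈[d=e] T)))) → 3
  (γ[y; SUM(b)→e](R) − π[y,e](ρ[y/x](π[e,x,u,d,a]((S ⋈[d=e] T))))) → 1
  π[e]((γ[y; SUM(b)→e](R) − π[y,e](ρ[y/x](π[e,x,u,d,a]((S ⋈[d=e] T)))))) → 1

E1 and E2 produce the same multiset:
e
14

yes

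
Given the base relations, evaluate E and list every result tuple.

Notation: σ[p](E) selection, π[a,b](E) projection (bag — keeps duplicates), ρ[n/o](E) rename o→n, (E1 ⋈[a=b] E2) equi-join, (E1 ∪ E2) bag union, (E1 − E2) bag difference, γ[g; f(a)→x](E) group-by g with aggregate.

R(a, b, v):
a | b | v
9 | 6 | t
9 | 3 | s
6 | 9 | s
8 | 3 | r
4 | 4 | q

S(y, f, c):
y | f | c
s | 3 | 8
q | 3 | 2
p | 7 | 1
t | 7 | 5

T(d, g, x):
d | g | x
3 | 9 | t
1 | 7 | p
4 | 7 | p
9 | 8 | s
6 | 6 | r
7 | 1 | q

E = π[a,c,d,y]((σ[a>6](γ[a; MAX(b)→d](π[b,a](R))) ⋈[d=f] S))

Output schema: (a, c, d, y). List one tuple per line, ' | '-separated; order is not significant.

Subexpression sizes:
  R → 5
  π[b,a](R) → 5
  γ[a; MAX(b)→d](π[b,a](R)) → 4
  σ[a>6](γ[a; MAX(b)→d](π[b,a](R))) → 2
  S → 4
  (σ[a>6](γ[a; MAX(b)→d](π[b,a](R))) ⋈[d=f] S) → 2
  π[a,c,d,y]((σ[a>6](γ[a; MAX(b)→d](π[b,a](R))) ⋈[d=f] S)) → 2

== RESULT ==
a | c | d | y
8 | 2 | 3 | q
8 | 8 | 3 | s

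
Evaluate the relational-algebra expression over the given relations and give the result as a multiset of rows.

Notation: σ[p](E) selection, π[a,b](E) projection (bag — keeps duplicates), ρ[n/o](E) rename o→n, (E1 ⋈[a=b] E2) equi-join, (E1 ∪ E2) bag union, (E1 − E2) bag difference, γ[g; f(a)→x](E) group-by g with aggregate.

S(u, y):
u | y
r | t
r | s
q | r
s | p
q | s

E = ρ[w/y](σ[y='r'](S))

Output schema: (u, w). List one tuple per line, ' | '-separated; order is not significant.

Stepwise |·|:
  S → 5
  σ[y='r'](S) → 1
  ρ[w/y](σ[y='r'](S)) → 1

== RESULT ==
u | w
q | r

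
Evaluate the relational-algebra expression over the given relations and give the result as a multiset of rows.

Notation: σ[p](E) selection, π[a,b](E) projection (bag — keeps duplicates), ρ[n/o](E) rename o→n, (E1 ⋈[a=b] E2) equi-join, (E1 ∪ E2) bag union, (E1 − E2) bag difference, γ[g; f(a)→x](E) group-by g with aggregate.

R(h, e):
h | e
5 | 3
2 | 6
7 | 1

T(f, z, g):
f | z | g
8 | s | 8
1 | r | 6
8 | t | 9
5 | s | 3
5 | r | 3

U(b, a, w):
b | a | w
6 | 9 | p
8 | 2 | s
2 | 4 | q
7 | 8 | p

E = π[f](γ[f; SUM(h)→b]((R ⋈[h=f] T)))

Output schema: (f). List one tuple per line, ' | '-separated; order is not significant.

Subexpression sizes:
  R → 3
  T → 5
  (R ⋈[h=f] T) → 2
  γ[f; SUM(h)→b]((R ⋈[h=f] T)) → 1
  π[f](γ[f; SUM(h)→b]((R ⋈[h=f] T))) → 1

== RESULT ==
f
5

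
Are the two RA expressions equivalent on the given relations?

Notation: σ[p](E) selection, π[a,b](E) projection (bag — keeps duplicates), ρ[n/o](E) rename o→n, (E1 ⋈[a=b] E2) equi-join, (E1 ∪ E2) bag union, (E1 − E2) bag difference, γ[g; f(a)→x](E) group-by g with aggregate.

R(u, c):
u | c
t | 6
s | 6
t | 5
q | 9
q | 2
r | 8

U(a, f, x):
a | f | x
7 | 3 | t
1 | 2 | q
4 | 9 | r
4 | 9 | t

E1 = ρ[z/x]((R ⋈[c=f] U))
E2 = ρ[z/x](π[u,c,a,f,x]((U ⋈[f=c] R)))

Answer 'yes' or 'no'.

E1 subexpression sizes:
  R → 6
  U → 4
  (R ⋈[c=f] U) → 3
  ρ[z/x]((R ⋈[c=f] U)) → 3
E2 subexpression sizes:
  U → 4
  R → 6
  (U ⋈[f=c] R) → 3
  π[u,c,a,f,x]((U ⋈[f=c] R)) → 3
  ρ[z/x](π[u,c,a,f,x]((U ⋈[f=c] R))) → 3

E1 and E2 produce the same multiset:
u | c | a | f | z
q | 2 | 1 | 2 | q
q | 9 | 4 | 9 | r
q | 9 | 4 | 9 | t

yes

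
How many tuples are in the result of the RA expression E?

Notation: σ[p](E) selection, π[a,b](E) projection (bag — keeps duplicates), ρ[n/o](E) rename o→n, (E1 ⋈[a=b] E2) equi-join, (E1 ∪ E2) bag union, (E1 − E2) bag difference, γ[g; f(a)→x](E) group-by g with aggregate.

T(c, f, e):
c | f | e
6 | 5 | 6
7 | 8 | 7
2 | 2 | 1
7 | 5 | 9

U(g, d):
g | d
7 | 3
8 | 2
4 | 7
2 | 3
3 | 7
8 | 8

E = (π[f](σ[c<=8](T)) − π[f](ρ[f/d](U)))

Subexpression sizes:
  T → 4
  σ[c<=8](T) → 4
  π[f](σ[c<=8](T)) → 4
  U → 6
  ρ[f/d](U) → 6
  π[f](ρ[f/d](U)) → 6
  (π[f](σ[c<=8](T)) − π[f](ρ[f/d](U))) → 2

|E| = 2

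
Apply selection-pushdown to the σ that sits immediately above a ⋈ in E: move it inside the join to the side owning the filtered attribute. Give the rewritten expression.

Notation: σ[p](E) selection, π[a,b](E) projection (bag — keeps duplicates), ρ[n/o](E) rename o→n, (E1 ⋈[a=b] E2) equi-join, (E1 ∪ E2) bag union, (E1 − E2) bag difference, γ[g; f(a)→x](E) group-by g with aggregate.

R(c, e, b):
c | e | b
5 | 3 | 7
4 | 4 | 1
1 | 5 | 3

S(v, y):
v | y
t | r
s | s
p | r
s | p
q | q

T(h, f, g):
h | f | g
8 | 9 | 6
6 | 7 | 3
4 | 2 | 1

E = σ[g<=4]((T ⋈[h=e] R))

σ filters on g, owned by the left side.
E' = (σ[g<=4](T) ⋈[h=e] R)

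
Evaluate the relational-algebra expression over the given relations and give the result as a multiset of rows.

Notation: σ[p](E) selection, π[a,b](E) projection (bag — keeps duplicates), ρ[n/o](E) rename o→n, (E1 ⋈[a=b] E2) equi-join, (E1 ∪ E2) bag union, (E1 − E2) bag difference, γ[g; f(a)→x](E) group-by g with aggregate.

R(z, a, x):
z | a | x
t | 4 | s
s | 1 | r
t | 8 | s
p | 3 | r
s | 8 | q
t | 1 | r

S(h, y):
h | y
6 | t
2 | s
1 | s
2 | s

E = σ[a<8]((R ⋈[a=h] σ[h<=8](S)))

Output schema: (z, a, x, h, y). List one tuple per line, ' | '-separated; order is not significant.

Per-node cardinality:
  R → 6
  S → 4
  σ[h<=8](S) → 4
  (R ⋈[a=h] σ[h<=8](S)) → 2
  σ[a<8]((R ⋈[a=h] σ[h<=8](S))) → 2

== RESULT ==
z | a | x | h | y
s | 1 | r | 1 | s
t | 1 | r | 1 | s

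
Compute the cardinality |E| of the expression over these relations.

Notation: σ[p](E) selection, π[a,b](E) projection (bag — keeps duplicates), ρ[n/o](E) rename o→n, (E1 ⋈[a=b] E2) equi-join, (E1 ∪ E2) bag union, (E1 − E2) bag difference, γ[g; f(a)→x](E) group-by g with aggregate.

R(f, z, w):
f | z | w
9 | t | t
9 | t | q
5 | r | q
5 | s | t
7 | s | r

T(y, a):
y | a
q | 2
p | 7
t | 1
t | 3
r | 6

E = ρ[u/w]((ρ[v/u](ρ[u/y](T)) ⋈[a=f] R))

Stepwise |·|:
  T → 5
  ρ[u/y](T) → 5
  ρ[v/u](ρ[u/y](T)) → 5
  R → 5
  (ρ[v/u](ρ[u/y](T)) ⋈[a=f] R) → 1
  ρ[u/w]((ρ[v/u](ρ[u/y](T)) ⋈[a=f] R)) → 1

|E| = 1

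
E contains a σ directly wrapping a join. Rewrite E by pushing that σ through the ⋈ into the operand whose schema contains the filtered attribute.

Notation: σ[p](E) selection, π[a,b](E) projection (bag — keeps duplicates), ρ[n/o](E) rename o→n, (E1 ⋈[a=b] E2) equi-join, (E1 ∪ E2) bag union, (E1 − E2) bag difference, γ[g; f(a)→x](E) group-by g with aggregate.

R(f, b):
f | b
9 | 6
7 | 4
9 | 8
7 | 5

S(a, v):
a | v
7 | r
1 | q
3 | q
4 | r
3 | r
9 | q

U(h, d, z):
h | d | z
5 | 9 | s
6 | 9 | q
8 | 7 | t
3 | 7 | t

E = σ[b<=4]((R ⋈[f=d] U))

σ filters on b, owned by the left side.
E' = (σ[b<=4](R) ⋈[f=d] U)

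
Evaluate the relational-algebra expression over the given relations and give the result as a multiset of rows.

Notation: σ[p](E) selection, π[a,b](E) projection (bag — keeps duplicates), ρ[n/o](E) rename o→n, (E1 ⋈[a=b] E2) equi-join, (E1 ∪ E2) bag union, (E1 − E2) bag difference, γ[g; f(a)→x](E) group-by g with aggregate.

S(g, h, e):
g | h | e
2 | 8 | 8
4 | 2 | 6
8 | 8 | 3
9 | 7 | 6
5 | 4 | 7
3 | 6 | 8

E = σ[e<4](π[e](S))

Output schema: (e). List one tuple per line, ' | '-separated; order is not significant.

Stepwise |·|:
  S → 6
  π[e](S) → 6
  σ[e<4](π[e](S)) → 1

== RESULT ==
e
3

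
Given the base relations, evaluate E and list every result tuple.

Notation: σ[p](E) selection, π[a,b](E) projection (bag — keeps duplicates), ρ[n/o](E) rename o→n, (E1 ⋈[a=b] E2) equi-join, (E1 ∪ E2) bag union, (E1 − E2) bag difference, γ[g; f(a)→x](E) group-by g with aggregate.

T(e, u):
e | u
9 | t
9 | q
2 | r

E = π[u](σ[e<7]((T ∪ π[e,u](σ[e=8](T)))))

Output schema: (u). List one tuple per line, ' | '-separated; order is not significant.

Per-node cardinality:
  T → 3
  T → 3
  σ[e=8](T) → 0
  π[e,u](σ[e=8](T)) → 0
  (T ∪ π[e,u](σ[e=8](T))) → 3
  σ[e<7]((T ∪ π[e,u](σ[e=8](T)))) → 1
  π[u](σ[e<7]((T ∪ π[e,u](σ[e=8](T))))) → 1

== RESULT ==
u
r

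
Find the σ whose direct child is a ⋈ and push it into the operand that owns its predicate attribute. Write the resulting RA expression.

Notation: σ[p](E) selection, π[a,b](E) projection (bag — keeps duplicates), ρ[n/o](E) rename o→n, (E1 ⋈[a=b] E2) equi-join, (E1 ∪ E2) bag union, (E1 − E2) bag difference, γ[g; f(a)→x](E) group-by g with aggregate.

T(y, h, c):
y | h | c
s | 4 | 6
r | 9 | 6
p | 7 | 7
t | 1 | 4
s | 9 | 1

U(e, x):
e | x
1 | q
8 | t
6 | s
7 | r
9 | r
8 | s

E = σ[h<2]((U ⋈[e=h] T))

σ filters on h, owned by the right side.
E' = (U ⋈[e=h] σ[h<2](T))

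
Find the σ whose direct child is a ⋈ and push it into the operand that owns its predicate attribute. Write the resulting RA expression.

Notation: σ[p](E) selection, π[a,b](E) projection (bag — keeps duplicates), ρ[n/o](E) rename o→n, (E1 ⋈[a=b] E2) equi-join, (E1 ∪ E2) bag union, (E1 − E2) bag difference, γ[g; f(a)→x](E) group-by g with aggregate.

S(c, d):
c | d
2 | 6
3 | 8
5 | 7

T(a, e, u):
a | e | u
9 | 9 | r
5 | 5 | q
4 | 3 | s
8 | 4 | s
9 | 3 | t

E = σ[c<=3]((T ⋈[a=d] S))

σ filters on c, owned by the right side.
E' = (T ⋈[a=d] σ[c<=3](S))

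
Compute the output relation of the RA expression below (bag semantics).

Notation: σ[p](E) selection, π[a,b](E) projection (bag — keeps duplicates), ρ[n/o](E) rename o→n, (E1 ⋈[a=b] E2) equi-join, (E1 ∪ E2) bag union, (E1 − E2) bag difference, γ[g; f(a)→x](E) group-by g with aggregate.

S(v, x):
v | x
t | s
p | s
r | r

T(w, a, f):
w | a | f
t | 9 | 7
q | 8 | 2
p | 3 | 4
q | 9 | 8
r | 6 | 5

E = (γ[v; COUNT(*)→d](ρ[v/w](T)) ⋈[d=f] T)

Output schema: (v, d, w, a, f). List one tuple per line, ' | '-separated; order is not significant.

Per-node cardinality:
  T → 5
  ρ[v/w](T) → 5
  γ[v; COUNT(*)→d](ρ[v/w](T)) → 4
  T → 5
  (γ[v; COUNT(*)→d](ρ[v/w](T)) ⋈[d=f] T) → 1

== RESULT ==
v | d | w | a | f
q | 2 | q | 8 | 2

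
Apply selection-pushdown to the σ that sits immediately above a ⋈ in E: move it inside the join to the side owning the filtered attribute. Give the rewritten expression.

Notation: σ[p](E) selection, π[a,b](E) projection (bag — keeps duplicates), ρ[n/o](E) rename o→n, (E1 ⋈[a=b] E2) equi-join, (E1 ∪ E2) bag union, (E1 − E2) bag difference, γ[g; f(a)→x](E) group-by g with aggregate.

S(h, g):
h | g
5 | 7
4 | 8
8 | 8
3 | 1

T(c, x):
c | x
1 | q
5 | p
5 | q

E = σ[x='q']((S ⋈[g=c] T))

σ filters on x, owned by the right side.
E' = (S ⋈[g=c] σ[x='q'](T))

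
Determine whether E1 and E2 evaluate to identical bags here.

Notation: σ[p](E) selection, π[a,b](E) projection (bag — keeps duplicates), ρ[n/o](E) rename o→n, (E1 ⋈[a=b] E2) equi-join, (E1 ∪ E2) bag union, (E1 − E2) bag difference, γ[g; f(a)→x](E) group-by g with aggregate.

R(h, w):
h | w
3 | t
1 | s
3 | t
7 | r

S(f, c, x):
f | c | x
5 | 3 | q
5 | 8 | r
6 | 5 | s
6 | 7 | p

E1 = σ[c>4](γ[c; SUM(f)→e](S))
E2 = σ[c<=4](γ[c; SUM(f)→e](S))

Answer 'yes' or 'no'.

E1 row counts bottom-up:
  S → 4
  γ[c; SUM(f)→e](S) → 4
  σ[c>4](γ[c; SUM(f)→e](S)) → 3
E2 row counts bottom-up:
  S → 4
  γ[c; SUM(f)→e](S) → 4
  σ[c<=4](γ[c; SUM(f)→e](S)) → 1

E1 result:
c | e
5 | 6
7 | 6
8 | 5
E2 result:
c | e
3 | 5
Witness: (7, 6) appears 1× in E1 but 0× in E2.

no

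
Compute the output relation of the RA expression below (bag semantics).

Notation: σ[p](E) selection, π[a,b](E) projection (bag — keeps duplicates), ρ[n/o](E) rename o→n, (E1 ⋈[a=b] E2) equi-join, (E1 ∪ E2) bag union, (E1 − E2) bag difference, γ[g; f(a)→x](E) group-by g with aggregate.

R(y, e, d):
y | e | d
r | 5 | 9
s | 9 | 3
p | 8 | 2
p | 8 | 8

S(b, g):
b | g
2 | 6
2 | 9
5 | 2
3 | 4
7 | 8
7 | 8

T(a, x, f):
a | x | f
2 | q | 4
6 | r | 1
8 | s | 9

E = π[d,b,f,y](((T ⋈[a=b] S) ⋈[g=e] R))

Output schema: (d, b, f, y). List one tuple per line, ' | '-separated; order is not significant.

Per-node cardinality:
  T → 3
  S → 6
  (T ⋈[a=b] S) → 2
  R → 4
  ((T ⋈[a=b] S) ⋈[g=e] R) → 1
  π[d,b,f,y](((T ⋈[a=b] S) ⋈[g=e] R)) → 1

== RESULT ==
d | b | f | y
3 | 2 | 4 | s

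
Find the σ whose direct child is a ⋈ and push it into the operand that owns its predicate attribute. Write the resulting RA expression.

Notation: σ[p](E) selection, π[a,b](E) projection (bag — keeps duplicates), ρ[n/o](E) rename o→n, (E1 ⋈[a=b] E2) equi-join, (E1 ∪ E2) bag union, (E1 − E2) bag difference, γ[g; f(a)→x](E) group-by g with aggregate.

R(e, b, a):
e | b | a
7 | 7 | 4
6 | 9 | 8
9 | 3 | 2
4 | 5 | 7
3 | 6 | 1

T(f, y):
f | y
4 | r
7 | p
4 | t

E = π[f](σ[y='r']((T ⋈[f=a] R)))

σ filters on y, owned by the left side.
E' = π[f]((σ[y='r'](T) ⋈[f=a] R))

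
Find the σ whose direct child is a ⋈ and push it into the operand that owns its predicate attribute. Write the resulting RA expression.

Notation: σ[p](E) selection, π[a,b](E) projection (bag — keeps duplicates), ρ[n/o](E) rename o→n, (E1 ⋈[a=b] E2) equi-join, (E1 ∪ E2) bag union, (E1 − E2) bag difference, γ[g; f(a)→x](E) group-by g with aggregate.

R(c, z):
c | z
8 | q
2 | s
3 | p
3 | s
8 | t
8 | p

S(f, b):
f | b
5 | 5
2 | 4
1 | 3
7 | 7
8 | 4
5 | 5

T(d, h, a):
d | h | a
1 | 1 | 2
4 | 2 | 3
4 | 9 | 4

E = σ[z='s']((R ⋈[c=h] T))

σ filters on z, owned by the left side.
E' = (σ[z='s'](R) ⋈[c=h] T)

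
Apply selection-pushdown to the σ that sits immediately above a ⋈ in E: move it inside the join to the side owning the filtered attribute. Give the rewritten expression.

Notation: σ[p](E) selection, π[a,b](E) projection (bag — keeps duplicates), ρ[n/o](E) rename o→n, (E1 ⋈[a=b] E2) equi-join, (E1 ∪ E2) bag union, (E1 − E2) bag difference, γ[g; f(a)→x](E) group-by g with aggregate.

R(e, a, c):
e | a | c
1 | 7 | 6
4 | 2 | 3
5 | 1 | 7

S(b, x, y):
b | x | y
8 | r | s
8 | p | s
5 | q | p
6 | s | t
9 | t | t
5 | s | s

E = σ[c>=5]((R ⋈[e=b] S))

σ filters on c, owned by the left side.
E' = (σ[c>=5](R) ⋈[e=b] S)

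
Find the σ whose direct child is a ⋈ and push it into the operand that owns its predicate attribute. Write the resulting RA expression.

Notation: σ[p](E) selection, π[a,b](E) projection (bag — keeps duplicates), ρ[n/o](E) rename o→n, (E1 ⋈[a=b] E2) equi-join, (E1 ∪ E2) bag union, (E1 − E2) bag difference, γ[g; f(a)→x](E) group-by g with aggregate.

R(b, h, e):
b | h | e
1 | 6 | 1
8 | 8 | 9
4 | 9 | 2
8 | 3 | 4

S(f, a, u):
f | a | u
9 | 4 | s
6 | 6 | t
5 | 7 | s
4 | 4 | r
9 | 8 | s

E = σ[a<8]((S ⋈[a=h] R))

σ filters on a, owned by the left side.
E' = (σ[a<8](S) ⋈[a=h] R)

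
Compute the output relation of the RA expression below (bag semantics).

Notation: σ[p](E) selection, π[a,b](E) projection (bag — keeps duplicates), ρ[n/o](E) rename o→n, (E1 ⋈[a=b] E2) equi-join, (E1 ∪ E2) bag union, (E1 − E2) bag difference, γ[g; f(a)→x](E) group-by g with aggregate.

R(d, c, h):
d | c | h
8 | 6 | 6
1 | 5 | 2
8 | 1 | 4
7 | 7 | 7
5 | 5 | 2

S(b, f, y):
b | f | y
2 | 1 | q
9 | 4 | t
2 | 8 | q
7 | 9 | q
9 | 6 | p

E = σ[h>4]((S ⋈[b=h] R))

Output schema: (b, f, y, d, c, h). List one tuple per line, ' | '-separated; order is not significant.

Subexpression sizes:
  S → 5
  R → 5
  (S ⋈[b=h] R) → 5
  σ[h>4]((S ⋈[b=h] R)) → 1

== RESULT ==
b | f | y | d | c | h
7 | 9 | q | 7 | 7 | 7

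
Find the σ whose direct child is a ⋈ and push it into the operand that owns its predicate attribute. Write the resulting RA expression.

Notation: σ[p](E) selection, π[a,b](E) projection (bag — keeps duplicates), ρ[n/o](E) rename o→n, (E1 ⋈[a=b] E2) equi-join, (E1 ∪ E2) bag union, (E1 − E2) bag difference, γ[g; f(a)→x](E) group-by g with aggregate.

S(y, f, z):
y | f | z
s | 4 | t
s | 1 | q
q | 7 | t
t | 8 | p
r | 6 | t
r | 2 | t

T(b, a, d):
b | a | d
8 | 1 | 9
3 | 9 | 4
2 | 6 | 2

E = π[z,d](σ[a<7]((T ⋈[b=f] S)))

σ filters on a, owned by the left side.
E' = π[z,d]((σ[a<7](T) ⋈[b=f] S))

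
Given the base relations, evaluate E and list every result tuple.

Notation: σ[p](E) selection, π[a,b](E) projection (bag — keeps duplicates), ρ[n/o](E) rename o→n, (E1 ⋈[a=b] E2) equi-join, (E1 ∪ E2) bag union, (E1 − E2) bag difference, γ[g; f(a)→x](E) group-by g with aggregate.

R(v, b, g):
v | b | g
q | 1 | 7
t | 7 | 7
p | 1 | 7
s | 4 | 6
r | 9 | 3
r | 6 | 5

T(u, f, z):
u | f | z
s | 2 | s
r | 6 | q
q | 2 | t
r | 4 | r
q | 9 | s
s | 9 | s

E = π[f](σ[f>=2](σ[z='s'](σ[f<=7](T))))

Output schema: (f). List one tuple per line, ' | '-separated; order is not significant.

Per-node cardinality:
  T → 6
  σ[f<=7](T) → 4
  σ[z='s'](σ[f<=7](T)) → 1
  σ[f>=2](σ[z='s'](σ[f<=7](T))) → 1
  π[f](σ[f>=2](σ[z='s'](σ[f<=7](T)))) → 1

== RESULT ==
f
2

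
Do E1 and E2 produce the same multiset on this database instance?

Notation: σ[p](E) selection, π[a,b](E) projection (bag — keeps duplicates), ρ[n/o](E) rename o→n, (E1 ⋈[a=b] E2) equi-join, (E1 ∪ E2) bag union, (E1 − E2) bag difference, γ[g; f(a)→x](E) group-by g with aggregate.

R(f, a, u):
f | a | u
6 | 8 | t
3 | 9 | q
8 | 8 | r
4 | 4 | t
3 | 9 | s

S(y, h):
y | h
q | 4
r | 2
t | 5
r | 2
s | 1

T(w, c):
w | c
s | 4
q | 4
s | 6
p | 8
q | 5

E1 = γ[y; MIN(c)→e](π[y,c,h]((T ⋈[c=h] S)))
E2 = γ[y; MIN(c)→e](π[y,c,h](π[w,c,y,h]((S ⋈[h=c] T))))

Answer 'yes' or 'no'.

E1 per-node cardinality:
  T → 5
  S → 5
  (T ⋈[c=h] S) → 3
  π[y,c,h]((T ⋈[c=h] S)) → 3
  γ[y; MIN(c)→e](π[y,c,h]((T ⋈[c=h] S))) → 2
E2 per-node cardinality:
  S → 5
  T → 5
  (S ⋈[h=c] T) → 3
  π[w,c,y,h]((S ⋈[h=c] T)) → 3
  π[y,c,h](π[w,c,y,h]((S ⋈[h=c] T))) → 3
  γ[y; MIN(c)→e](π[y,c,h](π[w,c,y,h]((S ⋈[h=c] T)))) → 2

E1 and E2 produce the same multiset:
y | e
q | 4
t | 5

yes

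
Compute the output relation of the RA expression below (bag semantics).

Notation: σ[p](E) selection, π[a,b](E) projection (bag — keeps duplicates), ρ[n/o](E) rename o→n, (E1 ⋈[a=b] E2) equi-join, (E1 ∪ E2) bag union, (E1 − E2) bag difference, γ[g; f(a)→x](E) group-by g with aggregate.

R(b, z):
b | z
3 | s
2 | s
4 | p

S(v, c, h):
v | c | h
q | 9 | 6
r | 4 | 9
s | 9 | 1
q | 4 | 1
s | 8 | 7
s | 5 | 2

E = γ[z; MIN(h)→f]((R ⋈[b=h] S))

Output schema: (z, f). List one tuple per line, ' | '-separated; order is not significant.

Per-node cardinality:
  R → 3
  S → 6
  (R ⋈[b=h] S) → 1
  γ[z; MIN(h)→f]((R ⋈[b=h] S)) → 1

== RESULT ==
z | f
s | 2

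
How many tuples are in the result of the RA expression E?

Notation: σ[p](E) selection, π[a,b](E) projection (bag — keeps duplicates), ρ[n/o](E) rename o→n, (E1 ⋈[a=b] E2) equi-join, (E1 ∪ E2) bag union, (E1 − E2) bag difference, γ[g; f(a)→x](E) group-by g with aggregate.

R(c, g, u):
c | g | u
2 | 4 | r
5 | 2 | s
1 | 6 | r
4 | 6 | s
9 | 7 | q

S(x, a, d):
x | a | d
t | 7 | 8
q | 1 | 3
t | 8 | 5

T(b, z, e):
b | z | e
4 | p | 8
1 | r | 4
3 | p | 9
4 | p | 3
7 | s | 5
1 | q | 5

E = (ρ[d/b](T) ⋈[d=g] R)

Stepwise |·|:
  T → 6
  ρ[d/b](T) → 6
  R → 5
  (ρ[d/b](T) ⋈[d=g] R) → 3

|E| = 3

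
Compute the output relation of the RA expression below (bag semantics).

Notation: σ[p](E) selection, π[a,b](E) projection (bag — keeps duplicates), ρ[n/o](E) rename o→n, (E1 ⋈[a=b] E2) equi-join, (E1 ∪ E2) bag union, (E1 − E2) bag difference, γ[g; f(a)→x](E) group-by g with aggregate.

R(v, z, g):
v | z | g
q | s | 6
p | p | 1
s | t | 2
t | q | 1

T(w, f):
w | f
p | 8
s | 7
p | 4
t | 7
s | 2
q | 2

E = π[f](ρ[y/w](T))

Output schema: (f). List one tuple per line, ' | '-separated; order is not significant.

Subexpression sizes:
  T → 6
  ρ[y/w](T) → 6
  π[f](ρ[y/w](T)) → 6

== RESULT ==
f
2
2
4
7
7
8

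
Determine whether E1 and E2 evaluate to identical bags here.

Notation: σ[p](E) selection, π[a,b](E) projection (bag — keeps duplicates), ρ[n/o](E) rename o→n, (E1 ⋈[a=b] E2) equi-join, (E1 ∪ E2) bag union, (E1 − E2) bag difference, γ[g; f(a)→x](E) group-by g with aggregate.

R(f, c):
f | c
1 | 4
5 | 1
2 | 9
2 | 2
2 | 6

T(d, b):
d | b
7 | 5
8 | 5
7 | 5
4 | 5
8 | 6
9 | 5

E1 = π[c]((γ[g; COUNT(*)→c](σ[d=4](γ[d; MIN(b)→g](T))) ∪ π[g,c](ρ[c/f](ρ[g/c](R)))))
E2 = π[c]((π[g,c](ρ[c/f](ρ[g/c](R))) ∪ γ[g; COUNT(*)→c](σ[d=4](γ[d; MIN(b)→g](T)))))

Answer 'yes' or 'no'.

E1 stepwise |·|:
  T → 6
  γ[d; MIN(b)→g](T) → 4
  σ[d=4](γ[d; MIN(b)→g](T)) → 1
  γ[g; COUNT(*)→c](σ[d=4](γ[d; MIN(b)→g](T))) → 1
  R → 5
  ρ[g/c](R) → 5
  ρ[c/f](ρ[g/c](R)) → 5
  π[g,c](ρ[c/f](ρ[g/c](R))) → 5
  (γ[g; COUNT(*)→c](σ[d=4](γ[d; MIN(b)→g](T))) ∪ π[g,c](ρ[c/f](ρ[g/c](R)))) → 6
  π[c]((γ[g; COUNT(*)→c](σ[d=4](γ[d; MIN(b)→g](T))) ∪ π[g,c](ρ[c/f](ρ[g/c](R))))) → 6
E2 stepwise |·|:
  R → 5
  ρ[g/c](R) → 5
  ρ[c/f](ρ[g/c](R)) → 5
  π[g,c](ρ[c/f](ρ[g/c](R))) → 5
  T → 6
  γ[d; MIN(b)→g](T) → 4
  σ[d=4](γ[d; MIN(b)→g](T)) → 1
  γ[g; COUNT(*)→c](σ[d=4](γ[d; MIN(b)→g](T))) → 1
  (π[g,c](ρ[c/f](ρ[g/c](R))) ∪ γ[g; COUNT(*)→c](σ[d=4](γ[d; MIN(b)→g](T)))) → 6
  π[c]((π[g,c](ρ[c/f](ρ[g/c](R))) ∪ γ[g; COUNT(*)→c](σ[d=4](γ[d; MIN(b)→g](T))))) → 6

E1 and E2 produce the same multiset:
c
1
1
2
2
2
5

yes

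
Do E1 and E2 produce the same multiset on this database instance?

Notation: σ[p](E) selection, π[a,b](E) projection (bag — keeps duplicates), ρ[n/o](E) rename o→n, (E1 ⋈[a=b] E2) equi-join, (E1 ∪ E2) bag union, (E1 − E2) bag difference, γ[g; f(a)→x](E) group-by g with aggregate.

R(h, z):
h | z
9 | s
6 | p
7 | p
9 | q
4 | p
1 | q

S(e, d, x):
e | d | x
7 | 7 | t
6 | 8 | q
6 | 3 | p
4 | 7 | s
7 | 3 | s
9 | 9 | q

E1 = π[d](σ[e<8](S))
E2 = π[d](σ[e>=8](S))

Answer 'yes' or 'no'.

E1 per-node cardinality:
  S → 6
  σ[e<8](S) → 5
  π[d](σ[e<8](S)) → 5
E2 per-node cardinality:
  S → 6
  σ[e>=8](S) → 1
  π[d](σ[e>=8](S)) → 1

E1 result:
d
3
3
7
7
8
E2 result:
d
9
Witness: (7,) appears 2× in E1 but 0× in E2.

no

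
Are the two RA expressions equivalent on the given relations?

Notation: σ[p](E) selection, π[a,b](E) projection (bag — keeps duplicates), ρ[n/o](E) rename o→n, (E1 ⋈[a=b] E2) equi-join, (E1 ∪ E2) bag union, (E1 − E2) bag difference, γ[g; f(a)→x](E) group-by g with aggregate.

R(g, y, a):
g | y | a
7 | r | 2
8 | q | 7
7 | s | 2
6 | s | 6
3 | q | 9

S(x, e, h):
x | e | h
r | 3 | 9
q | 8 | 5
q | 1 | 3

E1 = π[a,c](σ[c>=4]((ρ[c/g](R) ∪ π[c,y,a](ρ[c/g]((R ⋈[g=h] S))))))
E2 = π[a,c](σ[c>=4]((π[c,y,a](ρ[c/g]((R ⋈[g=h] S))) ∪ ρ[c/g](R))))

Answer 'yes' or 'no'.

E1 per-node cardinality:
  R → 5
  ρ[c/g](R) → 5
  R → 5
  S → 3
  (R ⋈[g=h] S) → 1
  ρ[c/g]((R ⋈[g=h] S)) → 1
  π[c,y,a](ρ[c/g]((R ⋈[g=h] S))) → 1
  (ρ[c/g](R) ∪ π[c,y,a](ρ[c/g]((R ⋈[g=h] S)))) → 6
  σ[c>=4]((ρ[c/g](R) ∪ π[c,y,a](ρ[c/g]((R ⋈[g=h] S))))) → 4
  π[a,c](σ[c>=4]((ρ[c/g](R) ∪ π[c,y,a](ρ[c/g]((R ⋈[g=h] S)))))) → 4
E2 per-node cardinality:
  R → 5
  S → 3
  (R ⋈[g=h] S) → 1
  ρ[c/g]((R ⋈[g=h] S)) → 1
  π[c,y,a](ρ[c/g]((R ⋈[g=h] S))) → 1
  R → 5
  ρ[c/g](R) → 5
  (π[c,y,a](ρ[c/g]((R ⋈[g=h] S))) ∪ ρ[c/g](R)) → 6
  σ[c>=4]((π[c,y,a](ρ[c/g]((R ⋈[g=h] S))) ∪ ρ[c/g](R))) → 4
  π[a,c](σ[c>=4]((π[c,y,a](ρ[c/g]((R ⋈[g=h] S))) ∪ ρ[c/g](R)))) → 4

E1 and E2 produce the same multiset:
a | c
2 | 7
2 | 7
6 | 6
7 | 8

yes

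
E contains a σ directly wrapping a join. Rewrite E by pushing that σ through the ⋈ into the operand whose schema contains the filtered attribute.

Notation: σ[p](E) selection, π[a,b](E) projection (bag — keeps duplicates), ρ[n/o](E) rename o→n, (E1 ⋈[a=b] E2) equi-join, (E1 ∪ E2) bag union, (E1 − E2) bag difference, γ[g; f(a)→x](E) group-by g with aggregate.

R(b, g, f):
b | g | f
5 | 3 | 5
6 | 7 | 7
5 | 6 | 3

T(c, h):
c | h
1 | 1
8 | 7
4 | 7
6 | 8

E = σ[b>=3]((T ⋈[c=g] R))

σ filters on b, owned by the right side.
E' = (T ⋈[c=g] σ[b>=3](R))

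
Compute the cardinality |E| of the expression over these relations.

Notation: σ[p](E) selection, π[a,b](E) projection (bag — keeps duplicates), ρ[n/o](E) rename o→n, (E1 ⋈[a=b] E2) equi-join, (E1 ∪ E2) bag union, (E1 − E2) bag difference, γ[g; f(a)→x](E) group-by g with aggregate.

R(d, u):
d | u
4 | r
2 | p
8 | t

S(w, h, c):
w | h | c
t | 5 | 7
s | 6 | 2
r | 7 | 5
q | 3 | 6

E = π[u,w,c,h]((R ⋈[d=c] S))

Row counts bottom-up:
  R → 3
  S → 4
  (R ⋈[d=c] S) → 1
  π[u,w,c,h]((R ⋈[d=c] S)) → 1

|E| = 1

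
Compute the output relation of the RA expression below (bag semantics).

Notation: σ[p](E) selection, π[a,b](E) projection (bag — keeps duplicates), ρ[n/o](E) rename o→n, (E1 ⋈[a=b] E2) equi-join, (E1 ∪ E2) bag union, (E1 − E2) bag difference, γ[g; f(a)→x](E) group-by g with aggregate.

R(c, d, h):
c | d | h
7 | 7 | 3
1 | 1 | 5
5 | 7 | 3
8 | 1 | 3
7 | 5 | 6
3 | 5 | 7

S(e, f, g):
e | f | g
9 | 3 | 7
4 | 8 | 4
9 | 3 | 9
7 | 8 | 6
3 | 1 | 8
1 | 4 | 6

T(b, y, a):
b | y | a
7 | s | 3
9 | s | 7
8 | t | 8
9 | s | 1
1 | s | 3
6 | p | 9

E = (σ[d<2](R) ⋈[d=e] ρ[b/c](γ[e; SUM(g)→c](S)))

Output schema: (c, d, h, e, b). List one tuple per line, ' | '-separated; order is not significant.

Stepwise |·|:
  R → 6
  σ[d<2](R) → 2
  S → 6
  γ[e; SUM(g)→c](S) → 5
  ρ[b/c](γ[e; SUM(g)→c](S)) → 5
  (σ[d<2](R) ⋈[d=e] ρ[b/c](γ[e; SUM(g)→c](S))) → 2

== RESULT ==
c | d | h | e | b
1 | 1 | 5 | 1 | 6
8 | 1 | 3 | 1 | 6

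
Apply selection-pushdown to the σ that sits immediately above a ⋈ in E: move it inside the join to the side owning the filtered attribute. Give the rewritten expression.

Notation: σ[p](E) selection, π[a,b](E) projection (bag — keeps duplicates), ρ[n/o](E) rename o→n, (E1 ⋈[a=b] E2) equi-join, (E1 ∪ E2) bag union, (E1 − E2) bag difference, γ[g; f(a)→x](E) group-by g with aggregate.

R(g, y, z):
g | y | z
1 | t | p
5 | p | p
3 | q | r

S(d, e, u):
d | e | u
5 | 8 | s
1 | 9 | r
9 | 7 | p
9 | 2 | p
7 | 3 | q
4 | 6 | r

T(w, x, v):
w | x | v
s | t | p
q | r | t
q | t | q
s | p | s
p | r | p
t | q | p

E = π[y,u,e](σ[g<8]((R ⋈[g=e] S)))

σ filters on g, owned by the left side.
E' = π[y,u,e]((σ[g<8](R) ⋈[g=e] S))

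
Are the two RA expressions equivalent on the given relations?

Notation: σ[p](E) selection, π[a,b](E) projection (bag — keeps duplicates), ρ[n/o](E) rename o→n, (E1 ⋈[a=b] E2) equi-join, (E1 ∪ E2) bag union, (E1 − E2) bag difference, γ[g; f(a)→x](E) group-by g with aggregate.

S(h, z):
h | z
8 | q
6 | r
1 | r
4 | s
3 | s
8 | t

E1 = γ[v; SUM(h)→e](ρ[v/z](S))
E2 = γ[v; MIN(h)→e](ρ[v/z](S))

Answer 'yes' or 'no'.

E1 subexpression sizes:
  S → 6
  ρ[v/z](S) → 6
  γ[v; SUM(h)→e](ρ[v/z](S)) → 4
E2 subexpression sizes:
  S → 6
  ρ[v/z](S) → 6
  γ[v; MIN(h)→e](ρ[v/z](S)) → 4

E1 result:
v | e
q | 8
r | 7
s | 7
t | 8
E2 result:
v | e
q | 8
r | 1
s | 3
t | 8
Witness: ('r', 7) appears 1× in E1 but 0× in E2.

no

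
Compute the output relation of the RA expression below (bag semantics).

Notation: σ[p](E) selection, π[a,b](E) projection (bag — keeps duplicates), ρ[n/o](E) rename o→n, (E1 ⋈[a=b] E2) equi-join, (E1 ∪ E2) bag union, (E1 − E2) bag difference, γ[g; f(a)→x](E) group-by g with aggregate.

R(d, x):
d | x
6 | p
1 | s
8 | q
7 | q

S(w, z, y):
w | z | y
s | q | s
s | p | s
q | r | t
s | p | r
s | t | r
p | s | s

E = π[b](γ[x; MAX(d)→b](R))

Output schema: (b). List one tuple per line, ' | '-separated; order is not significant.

Row counts bottom-up:
  R → 4
  γ[x; MAX(d)→b](R) → 3
  π[b](γ[x; MAX(d)→b](R)) → 3

== RESULT ==
b
1
6
8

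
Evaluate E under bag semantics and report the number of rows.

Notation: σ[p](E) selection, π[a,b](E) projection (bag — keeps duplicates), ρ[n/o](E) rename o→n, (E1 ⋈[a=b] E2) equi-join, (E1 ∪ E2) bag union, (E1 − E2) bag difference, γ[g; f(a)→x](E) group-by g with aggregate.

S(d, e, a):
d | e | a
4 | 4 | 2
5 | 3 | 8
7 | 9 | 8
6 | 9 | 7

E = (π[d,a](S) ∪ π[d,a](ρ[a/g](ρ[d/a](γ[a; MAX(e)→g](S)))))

Subexpression sizes:
  S → 4
  π[d,a](S) → 4
  S → 4
  γ[a; MAX(e)→g](S) → 3
  ρ[d/a](γ[a; MAX(e)→g](S)) → 3
  ρ[a/g](ρ[d/a](γ[a; MAX(e)→g](S))) → 3
  π[d,a](ρ[a/g](ρ[d/a](γ[a; MAX(e)→g](S)))) → 3
  (π[d,a](S) ∪ π[d,a](ρ[a/g](ρ[d/a](γ[a; MAX(e)→g](S))))) → 7

|E| = 7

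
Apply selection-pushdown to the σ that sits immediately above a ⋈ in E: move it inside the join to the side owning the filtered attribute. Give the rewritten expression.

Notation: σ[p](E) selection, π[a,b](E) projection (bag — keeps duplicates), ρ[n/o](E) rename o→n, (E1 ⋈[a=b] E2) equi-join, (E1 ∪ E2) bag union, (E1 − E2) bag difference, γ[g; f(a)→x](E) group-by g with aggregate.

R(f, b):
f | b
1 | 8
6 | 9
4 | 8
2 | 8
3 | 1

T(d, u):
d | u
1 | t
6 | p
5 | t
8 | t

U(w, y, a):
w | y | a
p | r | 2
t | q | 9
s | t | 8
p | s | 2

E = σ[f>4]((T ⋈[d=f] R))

σ filters on f, owned by the right side.
E' = (T ⋈[d=f] σ[f>4](R))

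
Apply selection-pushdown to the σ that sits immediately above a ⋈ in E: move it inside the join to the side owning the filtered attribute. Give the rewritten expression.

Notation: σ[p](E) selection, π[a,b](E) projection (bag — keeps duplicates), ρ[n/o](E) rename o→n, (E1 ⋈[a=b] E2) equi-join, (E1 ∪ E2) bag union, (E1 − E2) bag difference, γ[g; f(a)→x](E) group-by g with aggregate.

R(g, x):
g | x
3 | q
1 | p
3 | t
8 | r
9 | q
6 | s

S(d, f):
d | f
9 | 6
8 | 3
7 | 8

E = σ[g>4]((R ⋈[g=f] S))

σ filters on g, owned by the left side.
E' = (σ[g>4](R) ⋈[g=f] S)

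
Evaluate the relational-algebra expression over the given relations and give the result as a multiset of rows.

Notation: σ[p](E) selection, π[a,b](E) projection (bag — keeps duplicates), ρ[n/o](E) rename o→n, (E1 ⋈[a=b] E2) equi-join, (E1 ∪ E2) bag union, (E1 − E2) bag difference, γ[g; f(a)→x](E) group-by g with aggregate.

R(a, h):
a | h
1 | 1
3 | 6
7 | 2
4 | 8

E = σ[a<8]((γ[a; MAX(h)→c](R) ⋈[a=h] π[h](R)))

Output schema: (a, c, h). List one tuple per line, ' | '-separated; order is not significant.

Subexpression sizes:
  R → 4
  γ[a; MAX(h)→c](R) → 4
  R → 4
  π[h](R) → 4
  (γ[a; MAX(h)→c](R) ⋈[a=h] π[h](R)) → 1
  σ[a<8]((γ[a; MAX(h)→c](R) ⋈[a=h] π[h](R))) → 1

== RESULT ==
a | c | h
1 | 1 | 1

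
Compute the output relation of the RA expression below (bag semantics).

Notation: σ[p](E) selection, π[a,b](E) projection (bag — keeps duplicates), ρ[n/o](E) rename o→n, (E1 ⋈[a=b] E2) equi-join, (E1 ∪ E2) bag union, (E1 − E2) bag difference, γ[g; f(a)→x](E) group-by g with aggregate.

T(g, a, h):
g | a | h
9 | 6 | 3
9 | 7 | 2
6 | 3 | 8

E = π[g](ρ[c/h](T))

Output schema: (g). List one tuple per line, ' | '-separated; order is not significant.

Stepwise |·|:
  T → 3
  ρ[c/h](T) → 3
  π[g](ρ[c/h](T)) → 3

== RESULT ==
g
6
9
9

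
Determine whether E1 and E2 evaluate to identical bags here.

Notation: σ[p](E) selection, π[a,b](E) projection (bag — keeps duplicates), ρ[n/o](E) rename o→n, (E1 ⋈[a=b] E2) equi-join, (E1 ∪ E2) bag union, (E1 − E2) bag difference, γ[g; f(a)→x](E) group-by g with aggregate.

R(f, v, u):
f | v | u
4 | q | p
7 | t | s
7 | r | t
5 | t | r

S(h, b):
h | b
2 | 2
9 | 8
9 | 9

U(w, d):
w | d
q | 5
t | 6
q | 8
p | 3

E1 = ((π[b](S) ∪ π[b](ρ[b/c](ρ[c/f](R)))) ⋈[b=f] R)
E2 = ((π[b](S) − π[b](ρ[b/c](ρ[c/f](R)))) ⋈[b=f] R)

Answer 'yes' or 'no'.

E1 stepwise |·|:
  S → 3
  π[b](S) → 3
  R → 4
  ρ[c/f](R) → 4
  ρ[b/c](ρ[c/f](R)) → 4
  π[b](ρ[b/c](ρ[c/f](R))) → 4
  (π[b](S) ∪ π[b](ρ[b/c](ρ[c/f](R)))) → 7
  R → 4
  ((π[b](S) ∪ π[b](ρ[b/c](ρ[c/f](R)))) ⋈[b=f] R) → 6
E2 stepwise |·|:
  S → 3
  π[b](S) → 3
  R → 4
  ρ[c/f](R) → 4
  ρ[b/c](ρ[c/f](R)) → 4
  π[b](ρ[b/c](ρ[c/f](R))) → 4
  (π[b](S) − π[b](ρ[b/c](ρ[c/f](R)))) → 3
  R → 4
  ((π[b](S) − π[b](ρ[b/c](ρ[c/f](R)))) ⋈[b=f] R) → 0

E1 result:
b | f | v | u
4 | 4 | q | p
5 | 5 | t | r
7 | 7 | r | t
7 | 7 | r | t
7 | 7 | t | s
7 | 7 | t | s
E2 result:
b | f | v | u
(0 rows)
Witness: (4, 4, 'q', 'p') appears 1× in E1 but 0× in E2.

no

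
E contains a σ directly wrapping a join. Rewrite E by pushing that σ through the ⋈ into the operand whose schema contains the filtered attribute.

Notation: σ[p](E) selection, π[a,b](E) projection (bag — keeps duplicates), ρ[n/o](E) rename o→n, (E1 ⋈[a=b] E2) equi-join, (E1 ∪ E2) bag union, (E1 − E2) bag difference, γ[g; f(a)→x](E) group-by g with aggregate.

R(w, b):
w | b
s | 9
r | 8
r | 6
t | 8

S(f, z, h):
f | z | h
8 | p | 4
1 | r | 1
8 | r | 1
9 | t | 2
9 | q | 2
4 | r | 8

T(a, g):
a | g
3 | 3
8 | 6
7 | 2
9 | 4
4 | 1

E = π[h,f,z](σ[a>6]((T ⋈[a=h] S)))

σ filters on a, owned by the left side.
E' = π[h,f,z]((σ[a>6](T) ⋈[a=h] S))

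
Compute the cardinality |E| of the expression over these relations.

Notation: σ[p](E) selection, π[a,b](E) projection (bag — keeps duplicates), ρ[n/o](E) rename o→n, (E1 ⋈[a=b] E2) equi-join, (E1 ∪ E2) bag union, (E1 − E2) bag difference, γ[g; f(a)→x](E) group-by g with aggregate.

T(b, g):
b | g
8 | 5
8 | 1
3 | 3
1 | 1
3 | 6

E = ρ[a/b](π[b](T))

Row counts bottom-up:
  T → 5
  π[b](T) → 5
  ρ[a/b](π[b](T)) → 5

|E| = 5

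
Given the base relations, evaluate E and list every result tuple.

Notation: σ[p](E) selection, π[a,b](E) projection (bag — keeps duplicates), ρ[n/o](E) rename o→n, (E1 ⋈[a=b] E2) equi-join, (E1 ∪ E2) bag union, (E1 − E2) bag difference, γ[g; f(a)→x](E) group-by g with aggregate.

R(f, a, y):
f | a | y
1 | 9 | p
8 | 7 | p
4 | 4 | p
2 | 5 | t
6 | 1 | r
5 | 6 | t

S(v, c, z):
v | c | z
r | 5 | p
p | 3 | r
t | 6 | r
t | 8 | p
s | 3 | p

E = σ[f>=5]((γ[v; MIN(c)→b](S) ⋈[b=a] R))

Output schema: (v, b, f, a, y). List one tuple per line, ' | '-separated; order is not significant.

Stepwise |·|:
  S → 5
  γ[v; MIN(c)→b](S) → 4
  R → 6
  (γ[v; MIN(c)→b](S) ⋈[b=a] R) → 2
  σ[f>=5]((γ[v; MIN(c)→b](S) ⋈[b=a] R)) → 1

== RESULT ==
v | b | f | a | y
t | 6 | 5 | 6 | t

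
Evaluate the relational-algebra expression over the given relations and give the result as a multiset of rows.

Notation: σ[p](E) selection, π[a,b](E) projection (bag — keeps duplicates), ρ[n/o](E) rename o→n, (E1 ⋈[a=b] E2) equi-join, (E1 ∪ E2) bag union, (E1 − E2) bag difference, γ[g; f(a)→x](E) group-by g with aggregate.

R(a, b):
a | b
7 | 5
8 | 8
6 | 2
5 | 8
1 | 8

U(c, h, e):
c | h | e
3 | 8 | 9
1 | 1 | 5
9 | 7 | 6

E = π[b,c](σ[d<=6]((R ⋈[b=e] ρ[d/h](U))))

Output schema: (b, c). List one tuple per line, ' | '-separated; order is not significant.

Per-node cardinality:
  R → 5
  U → 3
  ρ[d/h](U) → 3
  (R ⋈[b=e] ρ[d/h](U)) → 1
  σ[d<=6]((R ⋈[b=e] ρ[d/h](U))) → 1
  π[b,c](σ[d<=6]((R ⋈[b=e] ρ[d/h](U)))) → 1

== RESULT ==
b | c
5 | 1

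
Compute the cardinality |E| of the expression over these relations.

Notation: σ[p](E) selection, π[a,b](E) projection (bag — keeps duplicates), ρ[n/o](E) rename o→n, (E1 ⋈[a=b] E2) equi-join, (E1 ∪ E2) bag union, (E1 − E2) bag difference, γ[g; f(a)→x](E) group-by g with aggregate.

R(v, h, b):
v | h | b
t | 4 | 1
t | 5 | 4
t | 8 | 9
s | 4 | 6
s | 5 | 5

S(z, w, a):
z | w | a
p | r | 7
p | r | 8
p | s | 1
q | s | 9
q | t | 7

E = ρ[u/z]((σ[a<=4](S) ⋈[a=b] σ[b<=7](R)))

Subexpression sizes:
  S → 5
  σ[a<=4](S) → 1
  R → 5
  σ[b<=7](R) → 4
  (σ[a<=4](S) ⋈[a=b] σ[b<=7](R)) → 1
  ρ[u/z]((σ[a<=4](S) ⋈[a=b] σ[b<=7](R))) → 1

|E| = 1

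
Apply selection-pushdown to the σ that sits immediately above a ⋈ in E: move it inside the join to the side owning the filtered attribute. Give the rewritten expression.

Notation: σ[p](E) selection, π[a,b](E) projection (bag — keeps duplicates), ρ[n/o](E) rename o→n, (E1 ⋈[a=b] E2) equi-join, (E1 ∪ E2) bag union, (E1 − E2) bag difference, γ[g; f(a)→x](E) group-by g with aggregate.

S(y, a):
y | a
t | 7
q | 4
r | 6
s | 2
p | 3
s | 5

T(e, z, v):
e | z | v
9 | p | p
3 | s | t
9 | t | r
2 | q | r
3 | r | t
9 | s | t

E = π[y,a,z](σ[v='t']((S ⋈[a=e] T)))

σ filters on v, owned by the right side.
E' = π[y,a,z]((S ⋈[a=e] σ[v='t'](T)))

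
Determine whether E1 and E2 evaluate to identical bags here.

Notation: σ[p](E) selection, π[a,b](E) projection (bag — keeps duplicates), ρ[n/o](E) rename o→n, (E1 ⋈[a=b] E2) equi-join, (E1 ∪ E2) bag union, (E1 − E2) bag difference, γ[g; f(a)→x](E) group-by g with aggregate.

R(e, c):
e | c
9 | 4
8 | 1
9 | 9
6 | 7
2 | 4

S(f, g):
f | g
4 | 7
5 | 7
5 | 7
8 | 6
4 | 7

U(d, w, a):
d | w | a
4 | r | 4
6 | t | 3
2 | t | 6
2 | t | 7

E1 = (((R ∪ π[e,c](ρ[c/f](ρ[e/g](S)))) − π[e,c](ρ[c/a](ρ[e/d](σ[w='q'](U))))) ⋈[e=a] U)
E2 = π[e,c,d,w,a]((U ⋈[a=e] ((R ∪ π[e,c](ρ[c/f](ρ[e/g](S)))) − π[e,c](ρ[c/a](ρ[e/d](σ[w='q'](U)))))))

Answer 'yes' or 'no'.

E1 stepwise |·|:
  R → 5
  S → 5
  ρ[e/g](S) → 5
  ρ[c/f](ρ[e/g](S)) → 5
  π[e,c](ρ[c/f](ρ[e/g](S))) → 5
  (R ∪ π[e,c](ρ[c/f](ρ[e/g](S)))) → 10
  U → 4
  σ[w='q'](U) → 0
  ρ[e/d](σ[w='q'](U)) → 0
  ρ[c/a](ρ[e/d](σ[w='q'](U))) → 0
  π[e,c](ρ[c/a](ρ[e/d](σ[w='q'](U)))) → 0
  ((R ∪ π[e,c](ρ[c/f](ρ[e/g](S)))) − π[e,c](ρ[c/a](ρ[e/d](σ[w='q'](U))))) → 10
  U → 4
  (((R ∪ π[e,c](ρ[c/f](ρ[e/g](S)))) − π[e,c](ρ[c/a](ρ[e/d](σ[w='q'](U))))) ⋈[e=a] U) → 6
E2 stepwise |·|:
  U → 4
  R → 5
  S → 5
  ρ[e/g](S) → 5
  ρ[c/f](ρ[e/g](S)) → 5
  π[e,c](ρ[c/f](ρ[e/g](S))) → 5
  (R ∪ π[e,c](ρ[c/f](ρ[e/g](S)))) → 10
  U → 4
  σ[w='q'](U) → 0
  ρ[e/d](σ[w='q'](U)) → 0
  ρ[c/a](ρ[e/d](σ[w='q'](U))) → 0
  π[e,c](ρ[c/a](ρ[e/d](σ[w='q'](U)))) → 0
  ((R ∪ π[e,c](ρ[c/f](ρ[e/g](S)))) − π[e,c](ρ[c/a](ρ[e/d](σ[w='q'](U))))) → 10
  (U ⋈[a=e] ((R ∪ π[e,c](ρ[c/f](ρ[e/g](S)))) − π[e,c](ρ[c/a](ρ[e/d](σ[w='q'](U)))))) → 6
  π[e,c,d,w,a]((U ⋈[a=e] ((R ∪ π[e,c](ρ[c/f](ρ[e/g](S)))) − π[e,c](ρ[c/a](ρ[e/d](σ[w='q'](U))))))) → 6

E1 and E2 produce the same multiset:
e | c | d | w | a
6 | 7 | 2 | t | 6
6 | 8 | 2 | t | 6
7 | 4 | 2 | t | 7
7 | 4 | 2 | t | 7
7 | 5 | 2 | t | 7
7 | 5 | 2 | t | 7

yes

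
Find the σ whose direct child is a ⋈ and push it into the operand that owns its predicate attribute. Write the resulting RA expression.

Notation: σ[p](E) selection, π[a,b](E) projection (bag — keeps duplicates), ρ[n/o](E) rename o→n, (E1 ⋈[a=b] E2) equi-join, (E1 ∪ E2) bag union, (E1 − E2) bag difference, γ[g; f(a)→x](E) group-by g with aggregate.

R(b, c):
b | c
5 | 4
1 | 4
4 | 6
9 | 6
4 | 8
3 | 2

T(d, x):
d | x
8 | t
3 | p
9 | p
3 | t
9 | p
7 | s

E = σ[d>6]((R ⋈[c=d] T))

σ filters on d, owned by the right side.
E' = (R ⋈[c=d] σ[d>6](T))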